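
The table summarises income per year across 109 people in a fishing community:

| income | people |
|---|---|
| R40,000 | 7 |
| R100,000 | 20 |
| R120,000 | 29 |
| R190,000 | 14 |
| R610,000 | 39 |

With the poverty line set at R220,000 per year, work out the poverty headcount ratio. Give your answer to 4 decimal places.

0.6422

70 of the 109 people have income below R220,000.
H = 70/109 = 0.6422.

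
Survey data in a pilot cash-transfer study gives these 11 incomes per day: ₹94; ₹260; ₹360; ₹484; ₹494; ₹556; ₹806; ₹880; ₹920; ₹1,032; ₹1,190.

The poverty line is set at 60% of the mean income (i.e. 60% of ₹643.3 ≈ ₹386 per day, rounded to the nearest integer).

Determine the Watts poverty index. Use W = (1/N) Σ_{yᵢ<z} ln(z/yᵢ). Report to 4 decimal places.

0.1707

Below z: ₹94, ₹260, ₹360 (q = 3 of N = 11).
Log shortfalls: ln(386/94) = 1.4125; ln(386/260) = 0.3952; ln(386/360) = 0.0697.
W = 1.877432 / 11 = 0.1707.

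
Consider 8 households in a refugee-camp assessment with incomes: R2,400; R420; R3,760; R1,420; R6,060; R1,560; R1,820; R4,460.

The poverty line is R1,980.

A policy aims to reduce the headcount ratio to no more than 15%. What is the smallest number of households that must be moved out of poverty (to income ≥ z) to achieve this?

3

4 of the 8 households are poor, so H = 4/8 = 0.500.
A headcount ratio of at most 15% allows at most ⌊0.15 × 8⌋ = 1 poor households.
So at least 4 − 1 = 3 must be lifted.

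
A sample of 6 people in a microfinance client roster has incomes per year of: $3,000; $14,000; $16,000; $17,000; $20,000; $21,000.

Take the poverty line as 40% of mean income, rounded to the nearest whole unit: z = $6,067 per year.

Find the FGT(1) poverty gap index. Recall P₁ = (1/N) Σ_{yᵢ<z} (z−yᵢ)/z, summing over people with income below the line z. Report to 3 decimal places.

0.084

Below the line: $3,000 (q = 1 of N = 6).
Relative gaps: (6067−3000)/6067 = 0.5055.
Sum of shortfalls = 0.505522; P₁ averages over all N: 0.505522 / 6 = 0.084.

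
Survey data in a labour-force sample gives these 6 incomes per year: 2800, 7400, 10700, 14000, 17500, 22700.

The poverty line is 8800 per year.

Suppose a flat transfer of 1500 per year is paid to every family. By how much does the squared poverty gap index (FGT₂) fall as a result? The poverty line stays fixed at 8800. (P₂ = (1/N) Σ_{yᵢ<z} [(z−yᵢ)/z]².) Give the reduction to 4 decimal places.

0.0381

Before: below the line — 2800, 7400; squared poverty gap index (FGT₂) = 0.081698.
After the 1500 transfer: below the line — 4300; squared poverty gap index (FGT₂) = 0.043582.
Reduction = 0.081698 − 0.043582 = 0.0381.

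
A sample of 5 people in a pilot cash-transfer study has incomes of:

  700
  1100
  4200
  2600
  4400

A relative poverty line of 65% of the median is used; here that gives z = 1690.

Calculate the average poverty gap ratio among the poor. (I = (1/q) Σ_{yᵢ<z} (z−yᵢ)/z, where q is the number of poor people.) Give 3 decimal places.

Below the line: 700, 1100 (q = 2 of N = 5).
Shortfall ratios (z−y)/z: 0.5858, 0.3491; sum = 0.934911.
The income-gap ratio divides by q (the poor only): 0.934911 / 2 = 0.467.

0.467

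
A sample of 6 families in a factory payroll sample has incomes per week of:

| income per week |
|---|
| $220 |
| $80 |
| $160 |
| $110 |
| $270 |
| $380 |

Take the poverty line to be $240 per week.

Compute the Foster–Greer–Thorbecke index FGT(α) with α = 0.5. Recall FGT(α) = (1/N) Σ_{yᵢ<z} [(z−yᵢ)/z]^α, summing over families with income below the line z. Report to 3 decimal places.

Poor units: $80, $110, $160, $220 (q = 4 of N = 6).
Relative gaps: (240−80)/240 = 0.6667; (240−110)/240 = 0.5417; (240−160)/240 = 0.3333; (240−220)/240 = 0.0833.
Raised to α = 0.5: 0.81650; 0.73598; 0.57735; 0.28868.
Sum = 2.418502; FGT(0.5) = 2.418502 / 6 = 0.403.

0.403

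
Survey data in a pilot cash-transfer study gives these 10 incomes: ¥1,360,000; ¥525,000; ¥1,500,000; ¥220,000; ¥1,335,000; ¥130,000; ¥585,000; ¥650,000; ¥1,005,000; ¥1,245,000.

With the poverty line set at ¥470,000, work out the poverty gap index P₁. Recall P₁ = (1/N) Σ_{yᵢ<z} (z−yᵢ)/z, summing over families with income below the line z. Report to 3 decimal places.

Below z: ¥130,000, ¥220,000 (q = 2 of N = 10).
Normalized shortfalls: (470000−130000)/470000 = 0.7234; (470000−220000)/470000 = 0.5319.
Σ = 1.255319. Dividing by the full population N = 10 gives P₁ = 0.126.

0.126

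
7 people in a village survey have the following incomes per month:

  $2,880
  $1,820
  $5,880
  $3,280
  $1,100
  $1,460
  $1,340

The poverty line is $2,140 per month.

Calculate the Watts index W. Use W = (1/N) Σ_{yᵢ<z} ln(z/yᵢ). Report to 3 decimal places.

0.240

Below the line: $1,100, $1,340, $1,460, $1,820 (q = 4 of N = 7).
Log shortfalls: ln(2140/1100) = 0.6655; ln(2140/1340) = 0.4681; ln(2140/1460) = 0.3824; ln(2140/1820) = 0.1620.
W = 1.677971 / 7 = 0.240.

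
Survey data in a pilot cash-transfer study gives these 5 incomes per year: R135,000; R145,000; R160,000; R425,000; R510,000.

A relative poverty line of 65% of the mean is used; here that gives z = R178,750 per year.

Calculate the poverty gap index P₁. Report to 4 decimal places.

0.1077

Poor units: R135,000, R145,000, R160,000 (q = 3 of N = 5).
Normalized shortfalls: (178750−135000)/178750 = 0.2448; (178750−145000)/178750 = 0.1888; (178750−160000)/178750 = 0.1049.
Sum of shortfalls = 0.538462; P₁ averages over all N: 0.538462 / 5 = 0.1077.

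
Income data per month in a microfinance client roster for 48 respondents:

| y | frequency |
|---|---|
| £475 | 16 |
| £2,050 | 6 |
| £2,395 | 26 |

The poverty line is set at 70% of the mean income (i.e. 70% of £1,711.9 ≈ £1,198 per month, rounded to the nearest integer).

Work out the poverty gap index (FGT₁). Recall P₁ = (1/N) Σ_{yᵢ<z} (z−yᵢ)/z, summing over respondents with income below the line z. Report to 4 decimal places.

0.2012

Below the line: 16×£475 (q = 16 of N = 48).
Relative gaps: (1198−475)/1198 = 0.6035 (×16).
Sum of shortfalls = 9.656093; P₁ averages over all N: 9.656093 / 48 = 0.2012.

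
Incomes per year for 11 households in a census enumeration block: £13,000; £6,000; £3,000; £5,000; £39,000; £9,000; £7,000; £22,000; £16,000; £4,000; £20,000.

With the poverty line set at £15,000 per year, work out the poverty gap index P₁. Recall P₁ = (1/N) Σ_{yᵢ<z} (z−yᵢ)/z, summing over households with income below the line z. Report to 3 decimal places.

0.352

Incomes under z: £3,000, £4,000, £5,000, £6,000, £7,000, £9,000, £13,000 (q = 7 of N = 11).
Normalized shortfalls: (15000−3000)/15000 = 0.8000; (15000−4000)/15000 = 0.7333; (15000−5000)/15000 = 0.6667; (15000−6000)/15000 = 0.6000; (15000−7000)/15000 = 0.5333; (15000−9000)/15000 = 0.4000; (15000−13000)/15000 = 0.1333.
Σ = 3.866667. Dividing by the full population N = 11 gives P₁ = 0.352.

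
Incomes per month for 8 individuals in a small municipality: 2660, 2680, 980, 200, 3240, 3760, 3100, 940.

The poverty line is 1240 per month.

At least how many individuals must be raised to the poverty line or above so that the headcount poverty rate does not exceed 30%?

1

Currently q = 3 of N = 8 are below the line (H = 0.375).
A headcount ratio of at most 30% allows at most ⌊0.30 × 8⌋ = 2 poor individuals.
So at least 3 − 2 = 1 must be lifted.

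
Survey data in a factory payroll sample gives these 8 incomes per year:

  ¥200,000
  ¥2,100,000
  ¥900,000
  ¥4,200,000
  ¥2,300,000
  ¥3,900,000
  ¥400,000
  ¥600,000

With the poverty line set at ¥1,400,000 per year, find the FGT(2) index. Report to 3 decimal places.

0.212

Below the line: ¥200,000, ¥400,000, ¥600,000, ¥900,000 (q = 4 of N = 8).
Shortfall ratios: (1400000−200000)/1400000 = 0.8571; (1400000−400000)/1400000 = 0.7143; (1400000−600000)/1400000 = 0.5714; (1400000−900000)/1400000 = 0.3571.
Squared: 0.7347; 0.5102; 0.3265; 0.1276.
Sum = 1.698980; P₂ = 1.698980 / 8 = 0.212.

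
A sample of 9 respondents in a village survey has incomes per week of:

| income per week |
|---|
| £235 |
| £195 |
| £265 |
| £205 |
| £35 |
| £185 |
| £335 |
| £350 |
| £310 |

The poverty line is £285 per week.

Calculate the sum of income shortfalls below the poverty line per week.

Below z: £35, £185, £195, £205, £235, £265 (q = 6 of N = 9).
Individual gaps: 285−35 = 250; 285−185 = 100; 285−195 = 90; 285−205 = 80; 285−235 = 50; 285−265 = 20.
Aggregate gap = £590.

£590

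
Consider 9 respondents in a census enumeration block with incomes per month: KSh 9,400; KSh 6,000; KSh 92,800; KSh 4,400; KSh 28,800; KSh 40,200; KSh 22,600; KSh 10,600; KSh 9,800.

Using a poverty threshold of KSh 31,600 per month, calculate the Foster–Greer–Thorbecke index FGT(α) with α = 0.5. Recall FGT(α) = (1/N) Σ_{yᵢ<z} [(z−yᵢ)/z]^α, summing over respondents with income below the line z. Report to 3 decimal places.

0.571

Poor units: KSh 4,400, KSh 6,000, KSh 9,400, KSh 9,800, KSh 10,600, KSh 22,600, KSh 28,800 (q = 7 of N = 9).
Shortfall ratios: (31600−4400)/31600 = 0.8608; (31600−6000)/31600 = 0.8101; (31600−9400)/31600 = 0.7025; (31600−9800)/31600 = 0.6899; (31600−10600)/31600 = 0.6646; (31600−22600)/31600 = 0.2848; (31600−28800)/31600 = 0.0886.
Raised to α = 0.5: 0.92777; 0.90007; 0.83817; 0.83059; 0.81520; 0.53368; 0.29767.
Sum = 5.143149; FGT(0.5) = 5.143149 / 9 = 0.571.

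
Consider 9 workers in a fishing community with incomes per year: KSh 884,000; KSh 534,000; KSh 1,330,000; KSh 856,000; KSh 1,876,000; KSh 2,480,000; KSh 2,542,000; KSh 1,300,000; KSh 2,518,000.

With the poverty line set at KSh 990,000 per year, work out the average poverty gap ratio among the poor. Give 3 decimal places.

Below the line: KSh 534,000, KSh 856,000, KSh 884,000 (q = 3 of N = 9).
Relative gaps: 0.4606, 0.1354, 0.1071; sum = 0.703030.
I averages over the q = 3 poor units only: 0.703030 / 3 = 0.234.

0.234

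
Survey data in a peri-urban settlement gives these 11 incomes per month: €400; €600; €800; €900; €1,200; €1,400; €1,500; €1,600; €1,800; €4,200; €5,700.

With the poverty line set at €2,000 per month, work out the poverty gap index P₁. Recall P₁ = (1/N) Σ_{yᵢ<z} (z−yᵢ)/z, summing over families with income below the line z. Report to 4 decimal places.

Incomes under z: €400, €600, €800, €900, €1,200, €1,400, €1,500, €1,600, €1,800 (q = 9 of N = 11).
Relative gaps: (2000−400)/2000 = 0.8000; (2000−600)/2000 = 0.7000; (2000−800)/2000 = 0.6000; (2000−900)/2000 = 0.5500; (2000−1200)/2000 = 0.4000; (2000−1400)/2000 = 0.3000; (2000−1500)/2000 = 0.2500; (2000−1600)/2000 = 0.2000; (2000−1800)/2000 = 0.1000.
Sum of shortfalls = 3.900000; P₁ averages over all N: 3.900000 / 11 = 0.3545.

0.3545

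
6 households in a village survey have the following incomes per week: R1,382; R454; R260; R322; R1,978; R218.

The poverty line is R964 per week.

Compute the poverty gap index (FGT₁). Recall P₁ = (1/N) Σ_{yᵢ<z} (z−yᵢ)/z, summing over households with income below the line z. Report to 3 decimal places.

0.450

Poor units: R218, R260, R322, R454 (q = 4 of N = 6).
Normalized shortfalls: (964−218)/964 = 0.7739; (964−260)/964 = 0.7303; (964−322)/964 = 0.6660; (964−454)/964 = 0.5290.
Σ = 2.699170. Dividing by the full population N = 6 gives P₁ = 0.450.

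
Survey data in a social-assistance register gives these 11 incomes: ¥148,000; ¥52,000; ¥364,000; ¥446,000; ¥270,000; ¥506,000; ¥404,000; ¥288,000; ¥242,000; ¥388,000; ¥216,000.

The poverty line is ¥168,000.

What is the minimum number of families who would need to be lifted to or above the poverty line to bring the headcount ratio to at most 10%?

2 of the 11 families are poor, so H = 2/11 = 0.182.
A headcount ratio of at most 10% allows at most ⌊0.10 × 11⌋ = 1 poor families.
So at least 2 − 1 = 1 must be lifted.

1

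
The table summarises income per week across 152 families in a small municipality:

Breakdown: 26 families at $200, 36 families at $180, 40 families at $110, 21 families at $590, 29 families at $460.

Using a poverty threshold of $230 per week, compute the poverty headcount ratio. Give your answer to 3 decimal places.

102 of the 152 families have income below $230.
H = 102/152 = 0.671.

0.671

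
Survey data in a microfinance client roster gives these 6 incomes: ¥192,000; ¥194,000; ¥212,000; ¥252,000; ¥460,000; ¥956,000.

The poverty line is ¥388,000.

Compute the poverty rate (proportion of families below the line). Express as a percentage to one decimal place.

66.7%

4 of the 6 families have income below ¥388,000.
H = 4/6 = 66.7%.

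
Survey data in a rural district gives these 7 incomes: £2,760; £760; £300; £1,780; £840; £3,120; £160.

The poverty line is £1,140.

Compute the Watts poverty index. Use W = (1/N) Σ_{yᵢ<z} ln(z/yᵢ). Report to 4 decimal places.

0.5728

Incomes under z: £160, £300, £760, £840 (q = 4 of N = 7).
ln(z/y) terms: ln(1140/160) = 1.9636; ln(1140/300) = 1.3350; ln(1140/760) = 0.4055; ln(1140/840) = 0.3054.
W = 4.009458 / 7 = 0.5728.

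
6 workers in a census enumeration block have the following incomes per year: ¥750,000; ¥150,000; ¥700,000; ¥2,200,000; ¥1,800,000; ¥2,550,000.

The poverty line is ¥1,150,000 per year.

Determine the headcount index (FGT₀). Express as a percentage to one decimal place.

50.0%

3 of the 6 workers have income below ¥1,150,000.
H = 3/6 = 50.0%.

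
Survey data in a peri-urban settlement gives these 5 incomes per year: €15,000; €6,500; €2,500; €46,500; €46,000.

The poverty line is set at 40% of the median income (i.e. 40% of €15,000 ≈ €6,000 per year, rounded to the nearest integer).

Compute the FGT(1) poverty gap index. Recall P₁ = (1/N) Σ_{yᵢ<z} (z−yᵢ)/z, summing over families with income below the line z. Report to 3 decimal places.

Incomes under z: €2,500 (q = 1 of N = 5).
Relative gaps: (6000−2500)/6000 = 0.5833.
Sum of shortfalls = 0.583333; P₁ averages over all N: 0.583333 / 5 = 0.117.

0.117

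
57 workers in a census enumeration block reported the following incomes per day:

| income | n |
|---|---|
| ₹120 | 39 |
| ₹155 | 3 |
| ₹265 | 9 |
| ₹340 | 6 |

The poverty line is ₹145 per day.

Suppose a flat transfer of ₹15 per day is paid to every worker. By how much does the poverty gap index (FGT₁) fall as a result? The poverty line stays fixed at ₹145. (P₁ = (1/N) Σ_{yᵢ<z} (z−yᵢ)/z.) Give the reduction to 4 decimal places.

Before: below the line — 39×₹120; poverty gap index (FGT₁) = 0.117967.
After the ₹15 transfer: below the line — 39×₹135; poverty gap index (FGT₁) = 0.047187.
Reduction = 0.117967 − 0.047187 = 0.0708.

0.0708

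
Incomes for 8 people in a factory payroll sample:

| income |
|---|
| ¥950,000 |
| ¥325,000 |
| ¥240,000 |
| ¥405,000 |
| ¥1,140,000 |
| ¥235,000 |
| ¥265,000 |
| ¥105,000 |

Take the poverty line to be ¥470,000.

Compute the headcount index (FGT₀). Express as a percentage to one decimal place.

6 of the 8 people have income below ¥470,000.
H = 6/8 = 75.0%.

75.0%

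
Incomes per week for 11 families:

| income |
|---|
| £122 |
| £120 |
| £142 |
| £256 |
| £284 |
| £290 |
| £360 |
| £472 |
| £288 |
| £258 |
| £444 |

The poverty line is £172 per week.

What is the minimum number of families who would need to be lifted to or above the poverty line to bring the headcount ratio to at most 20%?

Currently q = 3 of N = 11 are below the line (H = 0.273).
A headcount ratio of at most 20% allows at most ⌊0.20 × 11⌋ = 2 poor families.
So at least 3 − 2 = 1 must be lifted.

1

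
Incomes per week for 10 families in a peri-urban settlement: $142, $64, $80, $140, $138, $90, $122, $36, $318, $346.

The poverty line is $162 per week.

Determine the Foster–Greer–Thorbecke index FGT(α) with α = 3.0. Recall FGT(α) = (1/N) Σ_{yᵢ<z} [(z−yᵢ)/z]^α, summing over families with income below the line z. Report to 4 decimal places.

Poor units: $36, $64, $80, $90, $122, $138, $140, $142 (q = 8 of N = 10).
Gap ratios (z−y)/z: (162−36)/162 = 0.7778; (162−64)/162 = 0.6049; (162−80)/162 = 0.5062; (162−90)/162 = 0.4444; (162−122)/162 = 0.2469; (162−138)/162 = 0.1481; (162−140)/162 = 0.1358; (162−142)/162 = 0.1235.
Raised to α = 3.0: 0.47051; 0.22138; 0.12969; 0.08779; 0.01505; 0.00325; 0.00250; 0.00188.
Sum = 0.932055; FGT(3.0) = 0.932055 / 10 = 0.0932.

0.0932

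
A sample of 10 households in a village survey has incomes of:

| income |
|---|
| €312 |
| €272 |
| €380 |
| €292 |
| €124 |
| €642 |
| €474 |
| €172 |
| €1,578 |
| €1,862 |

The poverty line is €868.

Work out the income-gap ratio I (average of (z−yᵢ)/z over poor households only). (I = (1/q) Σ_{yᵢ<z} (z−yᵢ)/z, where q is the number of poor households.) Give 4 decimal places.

0.6158

Poor units: €124, €172, €272, €292, €312, €380, €474, €642 (q = 8 of N = 10).
Shortfall ratios (z−y)/z: 0.8571, 0.8018, 0.6866, 0.6636, 0.6406, 0.5622, 0.4539, 0.2604; sum = 4.926267.
The income-gap ratio divides by q (the poor only): 4.926267 / 8 = 0.6158.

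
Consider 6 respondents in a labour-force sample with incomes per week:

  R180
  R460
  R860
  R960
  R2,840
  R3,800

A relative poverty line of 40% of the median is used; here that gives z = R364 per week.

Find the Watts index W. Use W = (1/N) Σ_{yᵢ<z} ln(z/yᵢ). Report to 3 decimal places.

0.117

Below the line: R180 (q = 1 of N = 6).
Log gaps: ln(364/180) = 0.7042.
W = 0.704197 / 6 = 0.117.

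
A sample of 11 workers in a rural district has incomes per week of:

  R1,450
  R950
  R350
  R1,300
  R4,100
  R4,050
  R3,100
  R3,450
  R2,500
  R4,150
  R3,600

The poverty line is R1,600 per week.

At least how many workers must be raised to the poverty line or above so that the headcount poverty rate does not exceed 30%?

Currently q = 4 of N = 11 are below the line (H = 0.364).
A headcount ratio of at most 30% allows at most ⌊0.30 × 11⌋ = 3 poor workers.
So at least 4 − 3 = 1 must be lifted.

1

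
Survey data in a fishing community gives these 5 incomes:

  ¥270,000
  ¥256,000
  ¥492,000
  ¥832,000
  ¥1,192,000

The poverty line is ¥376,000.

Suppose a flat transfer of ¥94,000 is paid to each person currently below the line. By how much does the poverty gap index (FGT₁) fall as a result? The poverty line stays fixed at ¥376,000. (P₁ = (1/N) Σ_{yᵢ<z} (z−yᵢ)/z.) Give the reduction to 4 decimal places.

Before: below the line — ¥256,000, ¥270,000; poverty gap index (FGT₁) = 0.120213.
After the ¥94,000 transfer: below the line — ¥350,000, ¥364,000; poverty gap index (FGT₁) = 0.020213.
Reduction = 0.120213 − 0.020213 = 0.1000.

0.1000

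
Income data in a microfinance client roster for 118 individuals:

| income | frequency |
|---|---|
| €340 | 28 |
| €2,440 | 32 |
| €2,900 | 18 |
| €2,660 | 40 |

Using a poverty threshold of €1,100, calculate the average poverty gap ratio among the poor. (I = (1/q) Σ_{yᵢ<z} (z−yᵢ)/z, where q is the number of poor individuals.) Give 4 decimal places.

Below z: 28×€340 (q = 28 of N = 118).
Shortfall ratios (z−y)/z: 0.6909 (×28); sum = 19.345455.
I averages over the q = 28 poor units only: 19.345455 / 28 = 0.6909.

0.6909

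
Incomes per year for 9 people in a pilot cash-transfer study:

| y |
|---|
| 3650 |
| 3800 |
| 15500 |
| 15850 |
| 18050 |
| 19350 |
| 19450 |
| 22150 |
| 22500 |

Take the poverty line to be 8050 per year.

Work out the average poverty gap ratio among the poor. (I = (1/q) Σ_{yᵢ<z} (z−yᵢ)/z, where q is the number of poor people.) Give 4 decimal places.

Poor units: 3650, 3800 (q = 2 of N = 9).
Shortfall ratios (z−y)/z: 0.5466, 0.5280; sum = 1.074534.
I averages over the q = 2 poor units only: 1.074534 / 2 = 0.5373.

0.5373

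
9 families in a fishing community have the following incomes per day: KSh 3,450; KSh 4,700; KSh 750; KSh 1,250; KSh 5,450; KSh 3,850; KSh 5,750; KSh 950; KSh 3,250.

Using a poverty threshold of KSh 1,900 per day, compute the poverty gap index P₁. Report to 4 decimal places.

0.1608

Poor units: KSh 750, KSh 950, KSh 1,250 (q = 3 of N = 9).
Gap ratios (z−y)/z: (1900−750)/1900 = 0.6053; (1900−950)/1900 = 0.5000; (1900−1250)/1900 = 0.3421.
Sum of shortfalls = 1.447368; P₁ averages over all N: 1.447368 / 9 = 0.1608.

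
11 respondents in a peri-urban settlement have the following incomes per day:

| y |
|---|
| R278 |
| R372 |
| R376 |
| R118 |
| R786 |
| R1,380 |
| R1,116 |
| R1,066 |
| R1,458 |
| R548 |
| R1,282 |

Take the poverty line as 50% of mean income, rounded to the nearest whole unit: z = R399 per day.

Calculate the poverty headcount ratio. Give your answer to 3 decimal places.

4 of the 11 respondents have income below R399.
H = 4/11 = 0.364.

0.364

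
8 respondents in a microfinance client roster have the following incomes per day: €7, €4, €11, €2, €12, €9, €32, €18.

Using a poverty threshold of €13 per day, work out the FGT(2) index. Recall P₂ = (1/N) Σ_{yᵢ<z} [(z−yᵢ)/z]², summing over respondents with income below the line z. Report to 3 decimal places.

0.192

Poor units: €2, €4, €7, €9, €11, €12 (q = 6 of N = 8).
Normalized shortfalls: (13−2)/13 = 0.8462; (13−4)/13 = 0.6923; (13−7)/13 = 0.4615; (13−9)/13 = 0.3077; (13−11)/13 = 0.1538; (13−12)/13 = 0.0769.
Squared: 0.7160; 0.4793; 0.2130; 0.0947; 0.0237; 0.0059.
Sum = 1.532544; P₂ = 1.532544 / 8 = 0.192.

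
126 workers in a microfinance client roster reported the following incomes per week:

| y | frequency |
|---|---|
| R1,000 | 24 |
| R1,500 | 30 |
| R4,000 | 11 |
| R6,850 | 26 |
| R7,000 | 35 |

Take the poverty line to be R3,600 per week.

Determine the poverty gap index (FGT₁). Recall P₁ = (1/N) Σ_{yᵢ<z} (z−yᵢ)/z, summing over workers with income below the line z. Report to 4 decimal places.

0.2765

Below the line: 24×R1,000, 30×R1,500 (q = 54 of N = 126).
Relative gaps: (3600−1000)/3600 = 0.7222 (×24); (3600−1500)/3600 = 0.5833 (×30).
Σ = 34.833333. Dividing by the full population N = 126 gives P₁ = 0.2765.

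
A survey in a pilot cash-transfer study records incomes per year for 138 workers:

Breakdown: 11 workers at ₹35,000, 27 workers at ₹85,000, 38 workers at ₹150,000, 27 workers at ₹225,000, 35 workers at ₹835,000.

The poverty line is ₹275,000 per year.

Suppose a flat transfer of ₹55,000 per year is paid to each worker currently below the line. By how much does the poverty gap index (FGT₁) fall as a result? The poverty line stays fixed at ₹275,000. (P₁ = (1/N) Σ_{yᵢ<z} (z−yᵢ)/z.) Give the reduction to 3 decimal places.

Before: below the line — 11×₹35,000, 27×₹85,000, 38×₹150,000, 27×₹225,000; poverty gap index (FGT₁) = 0.36548.
After the ₹55,000 transfer: below the line — 11×₹90,000, 27×₹140,000, 38×₹205,000; poverty gap index (FGT₁) = 0.21976.
Reduction = 0.36548 − 0.21976 = 0.146.

0.146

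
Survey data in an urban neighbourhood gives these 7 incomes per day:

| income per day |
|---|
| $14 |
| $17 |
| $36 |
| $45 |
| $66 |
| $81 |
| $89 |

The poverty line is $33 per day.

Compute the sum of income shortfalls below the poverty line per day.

$35

Incomes under z: $14, $17 (q = 2 of N = 7).
Individual gaps: 33−14 = 19; 33−17 = 16.
Aggregate gap = $35.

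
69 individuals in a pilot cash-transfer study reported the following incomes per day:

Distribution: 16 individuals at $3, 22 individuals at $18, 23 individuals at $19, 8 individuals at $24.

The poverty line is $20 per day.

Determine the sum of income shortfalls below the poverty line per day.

Poor units: 16×$3, 22×$18, 23×$19 (q = 61 of N = 69).
Individual gaps: 16×(20−3) = 272; 22×(20−18) = 44; 23×(20−19) = 23.
Aggregate gap = $339.

$339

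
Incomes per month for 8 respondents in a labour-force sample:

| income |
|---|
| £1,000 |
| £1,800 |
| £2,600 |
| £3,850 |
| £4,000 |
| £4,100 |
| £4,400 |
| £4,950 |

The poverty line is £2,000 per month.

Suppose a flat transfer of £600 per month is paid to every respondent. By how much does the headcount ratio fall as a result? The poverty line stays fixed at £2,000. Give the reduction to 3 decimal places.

Before: below the line — £1,000, £1,800; headcount ratio = 0.25000.
After the £600 transfer: below the line — £1,600; headcount ratio = 0.12500.
Reduction = 0.25000 − 0.12500 = 0.125.

0.125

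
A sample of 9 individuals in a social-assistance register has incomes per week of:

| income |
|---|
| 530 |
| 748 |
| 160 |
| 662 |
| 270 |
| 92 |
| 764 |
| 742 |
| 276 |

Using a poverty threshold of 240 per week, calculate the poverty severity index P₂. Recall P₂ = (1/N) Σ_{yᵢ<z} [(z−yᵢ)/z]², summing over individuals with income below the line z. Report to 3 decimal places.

0.055

Poor units: 92, 160 (q = 2 of N = 9).
Normalized shortfalls: (240−92)/240 = 0.6167; (240−160)/240 = 0.3333.
Squared: 0.3803; 0.1111.
Sum = 0.491389; P₂ = 0.491389 / 9 = 0.055.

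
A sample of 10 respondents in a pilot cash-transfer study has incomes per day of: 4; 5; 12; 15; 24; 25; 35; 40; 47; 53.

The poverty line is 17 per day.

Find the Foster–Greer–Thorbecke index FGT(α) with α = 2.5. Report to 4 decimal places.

Poor units: 4, 5, 12, 15 (q = 4 of N = 10).
Normalized shortfalls: (17−4)/17 = 0.7647; (17−5)/17 = 0.7059; (17−12)/17 = 0.2941; (17−15)/17 = 0.1176.
Raised to α = 2.5: 0.51137; 0.41863; 0.04691; 0.00475.
Sum = 0.981663; FGT(2.5) = 0.981663 / 10 = 0.0982.

0.0982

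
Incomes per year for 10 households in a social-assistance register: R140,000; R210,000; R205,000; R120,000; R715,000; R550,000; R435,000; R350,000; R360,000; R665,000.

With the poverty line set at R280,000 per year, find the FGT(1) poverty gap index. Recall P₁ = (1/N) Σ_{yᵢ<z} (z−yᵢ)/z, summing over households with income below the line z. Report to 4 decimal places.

Incomes under z: R120,000, R140,000, R205,000, R210,000 (q = 4 of N = 10).
Relative gaps: (280000−120000)/280000 = 0.5714; (280000−140000)/280000 = 0.5000; (280000−205000)/280000 = 0.2679; (280000−210000)/280000 = 0.2500.
Σ = 1.589286. Dividing by the full population N = 10 gives P₁ = 0.1589.

0.1589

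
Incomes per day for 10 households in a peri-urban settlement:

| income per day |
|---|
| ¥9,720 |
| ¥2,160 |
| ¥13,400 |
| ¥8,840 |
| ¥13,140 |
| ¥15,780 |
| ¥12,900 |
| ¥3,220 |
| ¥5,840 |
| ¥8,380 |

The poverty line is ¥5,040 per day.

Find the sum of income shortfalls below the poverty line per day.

¥4,700

Incomes under z: ¥2,160, ¥3,220 (q = 2 of N = 10).
Individual gaps: 5040−2160 = 2880; 5040−3220 = 1820.
Aggregate gap = ¥4,700.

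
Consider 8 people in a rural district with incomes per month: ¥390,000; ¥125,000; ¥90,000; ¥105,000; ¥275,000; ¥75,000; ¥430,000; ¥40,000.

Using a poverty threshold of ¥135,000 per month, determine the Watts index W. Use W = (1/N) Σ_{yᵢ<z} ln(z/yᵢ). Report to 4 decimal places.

0.3172

Below z: ¥40,000, ¥75,000, ¥90,000, ¥105,000, ¥125,000 (q = 5 of N = 8).
Log gaps: ln(135000/40000) = 1.2164; ln(135000/75000) = 0.5878; ln(135000/90000) = 0.4055; ln(135000/105000) = 0.2513; ln(135000/125000) = 0.0770.
W = 2.537923 / 8 = 0.3172.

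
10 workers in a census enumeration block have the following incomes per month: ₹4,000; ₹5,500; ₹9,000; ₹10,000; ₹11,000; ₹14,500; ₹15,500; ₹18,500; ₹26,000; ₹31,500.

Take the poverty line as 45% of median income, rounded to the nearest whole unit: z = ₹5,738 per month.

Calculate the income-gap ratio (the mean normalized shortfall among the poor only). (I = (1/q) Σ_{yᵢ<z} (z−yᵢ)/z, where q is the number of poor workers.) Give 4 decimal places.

Poor units: ₹4,000, ₹5,500 (q = 2 of N = 10).
Relative gaps: 0.3029, 0.0415; sum = 0.344371.
The income-gap ratio divides by q (the poor only): 0.344371 / 2 = 0.1722.

0.1722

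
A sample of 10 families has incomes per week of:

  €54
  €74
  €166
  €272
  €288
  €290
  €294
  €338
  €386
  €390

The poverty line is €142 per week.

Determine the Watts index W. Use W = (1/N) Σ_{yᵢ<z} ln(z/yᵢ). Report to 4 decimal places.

0.1619

Below the line: €54, €74 (q = 2 of N = 10).
ln(z/y) terms: ln(142/54) = 0.9668; ln(142/74) = 0.6518.
W = 1.618605 / 10 = 0.1619.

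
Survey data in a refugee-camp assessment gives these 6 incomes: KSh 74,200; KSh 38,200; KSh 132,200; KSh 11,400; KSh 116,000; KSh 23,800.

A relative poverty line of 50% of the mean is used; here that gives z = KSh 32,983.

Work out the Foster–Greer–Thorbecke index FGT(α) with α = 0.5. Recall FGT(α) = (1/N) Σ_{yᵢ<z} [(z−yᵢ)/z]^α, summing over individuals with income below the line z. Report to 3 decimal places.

Poor units: KSh 11,400, KSh 23,800 (q = 2 of N = 6).
Gap ratios (z−y)/z: (32983−11400)/32983 = 0.6544; (32983−23800)/32983 = 0.2784.
Raised to α = 0.5: 0.80893; 0.52765.
Sum = 1.336581; FGT(0.5) = 1.336581 / 6 = 0.223.

0.223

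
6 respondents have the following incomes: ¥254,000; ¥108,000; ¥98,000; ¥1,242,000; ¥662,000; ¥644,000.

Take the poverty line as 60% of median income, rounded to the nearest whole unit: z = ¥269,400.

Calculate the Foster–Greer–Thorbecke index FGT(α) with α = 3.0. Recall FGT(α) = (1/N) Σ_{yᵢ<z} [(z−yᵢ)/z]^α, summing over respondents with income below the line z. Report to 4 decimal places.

0.0788

Below z: ¥98,000, ¥108,000, ¥254,000 (q = 3 of N = 6).
Relative gaps: (269400−98000)/269400 = 0.6362; (269400−108000)/269400 = 0.5991; (269400−254000)/269400 = 0.0572.
Raised to α = 3.0: 0.25754; 0.21504; 0.00019.
Sum = 0.472763; FGT(3.0) = 0.472763 / 6 = 0.0788.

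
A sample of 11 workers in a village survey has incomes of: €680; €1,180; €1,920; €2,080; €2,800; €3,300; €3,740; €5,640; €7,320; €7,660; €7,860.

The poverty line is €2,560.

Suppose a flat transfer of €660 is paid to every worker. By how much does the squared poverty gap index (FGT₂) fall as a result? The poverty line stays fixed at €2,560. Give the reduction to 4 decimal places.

0.0565

Before: below the line — €680, €1,180, €1,920, €2,080; squared poverty gap index (FGT₂) = 0.084323.
After the €660 transfer: below the line — €1,340, €1,840; squared poverty gap index (FGT₂) = 0.027838.
Reduction = 0.084323 − 0.027838 = 0.0565.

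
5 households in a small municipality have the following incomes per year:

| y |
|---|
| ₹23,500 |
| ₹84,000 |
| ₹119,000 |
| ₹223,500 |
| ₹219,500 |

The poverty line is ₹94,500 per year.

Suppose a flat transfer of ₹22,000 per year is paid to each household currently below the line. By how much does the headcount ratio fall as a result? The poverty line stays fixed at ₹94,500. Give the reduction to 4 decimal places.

0.2000

Before: below the line — ₹23,500, ₹84,000; headcount ratio = 0.400000.
After the ₹22,000 transfer: below the line — ₹45,500; headcount ratio = 0.200000.
Reduction = 0.400000 − 0.200000 = 0.2000.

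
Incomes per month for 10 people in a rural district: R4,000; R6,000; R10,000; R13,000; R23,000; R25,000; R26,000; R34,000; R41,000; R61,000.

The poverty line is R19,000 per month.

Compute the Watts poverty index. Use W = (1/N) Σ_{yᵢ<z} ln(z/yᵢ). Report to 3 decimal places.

0.373

Poor units: R4,000, R6,000, R10,000, R13,000 (q = 4 of N = 10).
Log shortfalls: ln(19000/4000) = 1.5581; ln(19000/6000) = 1.1527; ln(19000/10000) = 0.6419; ln(19000/13000) = 0.3795.
W = 3.732168 / 10 = 0.373.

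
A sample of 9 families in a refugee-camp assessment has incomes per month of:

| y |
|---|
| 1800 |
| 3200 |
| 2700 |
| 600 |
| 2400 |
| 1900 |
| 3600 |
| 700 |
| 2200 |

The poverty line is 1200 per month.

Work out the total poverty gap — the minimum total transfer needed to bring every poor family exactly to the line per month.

Below the line: 600, 700 (q = 2 of N = 9).
Individual gaps: 1200−600 = 600; 1200−700 = 500.
Aggregate gap = 1100.

1100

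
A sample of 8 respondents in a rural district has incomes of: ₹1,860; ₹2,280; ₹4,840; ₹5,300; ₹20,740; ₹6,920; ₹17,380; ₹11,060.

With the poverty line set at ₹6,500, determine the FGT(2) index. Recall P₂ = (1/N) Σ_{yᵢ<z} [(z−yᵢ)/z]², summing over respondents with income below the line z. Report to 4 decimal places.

0.1288

Incomes under z: ₹1,860, ₹2,280, ₹4,840, ₹5,300 (q = 4 of N = 8).
Shortfall ratios: (6500−1860)/6500 = 0.7138; (6500−2280)/6500 = 0.6492; (6500−4840)/6500 = 0.2554; (6500−5300)/6500 = 0.1846.
Squared: 0.5096; 0.4215; 0.0652; 0.0341.
Sum = 1.030381; P₂ = 1.030381 / 8 = 0.1288.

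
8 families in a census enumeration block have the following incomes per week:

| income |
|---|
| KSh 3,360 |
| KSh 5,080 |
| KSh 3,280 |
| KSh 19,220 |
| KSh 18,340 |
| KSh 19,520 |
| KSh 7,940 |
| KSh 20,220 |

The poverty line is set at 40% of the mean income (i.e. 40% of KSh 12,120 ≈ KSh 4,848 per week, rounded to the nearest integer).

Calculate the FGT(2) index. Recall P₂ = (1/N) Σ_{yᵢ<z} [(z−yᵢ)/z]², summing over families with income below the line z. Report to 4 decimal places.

Below z: KSh 3,280, KSh 3,360 (q = 2 of N = 8).
Normalized shortfalls: (4848−3280)/4848 = 0.3234; (4848−3360)/4848 = 0.3069.
Squared: 0.1046; 0.0942.
Sum = 0.198815; P₂ = 0.198815 / 8 = 0.0249.

0.0249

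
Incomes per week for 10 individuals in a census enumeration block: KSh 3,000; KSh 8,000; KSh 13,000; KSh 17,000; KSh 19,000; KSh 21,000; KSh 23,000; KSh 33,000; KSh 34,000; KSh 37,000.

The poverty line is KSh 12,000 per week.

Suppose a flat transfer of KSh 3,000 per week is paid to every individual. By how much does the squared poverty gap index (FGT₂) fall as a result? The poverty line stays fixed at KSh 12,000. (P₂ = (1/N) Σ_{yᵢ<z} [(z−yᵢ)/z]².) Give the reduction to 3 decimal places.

Before: below the line — KSh 3,000, KSh 8,000; squared poverty gap index (FGT₂) = 0.06736.
After the KSh 3,000 transfer: below the line — KSh 6,000, KSh 11,000; squared poverty gap index (FGT₂) = 0.02569.
Reduction = 0.06736 − 0.02569 = 0.042.

0.042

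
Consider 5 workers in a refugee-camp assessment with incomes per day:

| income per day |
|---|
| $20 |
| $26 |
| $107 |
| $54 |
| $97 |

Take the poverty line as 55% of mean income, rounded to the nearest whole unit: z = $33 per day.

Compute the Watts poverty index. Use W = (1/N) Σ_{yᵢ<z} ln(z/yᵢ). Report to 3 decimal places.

Below z: $20, $26 (q = 2 of N = 5).
ln(z/y) terms: ln(33/20) = 0.5008; ln(33/26) = 0.2384.
W = 0.739186 / 5 = 0.148.

0.148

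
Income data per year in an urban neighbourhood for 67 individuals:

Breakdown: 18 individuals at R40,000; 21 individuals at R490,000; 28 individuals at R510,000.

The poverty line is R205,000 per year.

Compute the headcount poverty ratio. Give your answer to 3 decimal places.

18 of the 67 individuals have income below R205,000.
H = 18/67 = 0.269.

0.269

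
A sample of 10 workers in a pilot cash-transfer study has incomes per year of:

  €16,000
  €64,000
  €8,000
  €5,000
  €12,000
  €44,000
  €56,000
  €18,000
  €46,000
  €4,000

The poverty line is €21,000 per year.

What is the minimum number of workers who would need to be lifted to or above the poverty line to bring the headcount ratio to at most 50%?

1

6 of the 10 workers are poor, so H = 6/10 = 0.600.
A headcount ratio of at most 50% allows at most ⌊0.50 × 10⌋ = 5 poor workers.
So at least 6 − 5 = 1 must be lifted.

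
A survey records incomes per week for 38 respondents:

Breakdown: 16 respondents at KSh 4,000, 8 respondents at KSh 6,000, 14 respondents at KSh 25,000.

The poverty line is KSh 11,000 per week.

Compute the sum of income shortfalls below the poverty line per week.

Poor units: 16×KSh 4,000, 8×KSh 6,000 (q = 24 of N = 38).
Individual gaps: 16×(11000−4000) = 112000; 8×(11000−6000) = 40000.
Aggregate gap = KSh 152,000.

KSh 152,000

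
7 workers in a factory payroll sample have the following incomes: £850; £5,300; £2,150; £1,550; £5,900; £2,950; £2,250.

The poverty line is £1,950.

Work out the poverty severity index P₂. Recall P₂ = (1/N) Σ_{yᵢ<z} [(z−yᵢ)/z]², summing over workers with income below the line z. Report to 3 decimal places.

Below z: £850, £1,550 (q = 2 of N = 7).
Shortfall ratios: (1950−850)/1950 = 0.5641; (1950−1550)/1950 = 0.2051.
Squared: 0.3182; 0.0421.
Sum = 0.360289; P₂ = 0.360289 / 7 = 0.051.

0.051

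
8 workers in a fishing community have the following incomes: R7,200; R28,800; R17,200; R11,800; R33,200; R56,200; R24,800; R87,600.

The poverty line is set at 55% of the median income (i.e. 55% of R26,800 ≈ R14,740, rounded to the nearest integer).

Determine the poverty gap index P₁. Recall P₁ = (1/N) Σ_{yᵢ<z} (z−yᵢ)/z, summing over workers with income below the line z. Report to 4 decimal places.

0.0889

Below z: R7,200, R11,800 (q = 2 of N = 8).
Normalized shortfalls: (14740−7200)/14740 = 0.5115; (14740−11800)/14740 = 0.1995.
Sum of shortfalls = 0.710991; P₁ averages over all N: 0.710991 / 8 = 0.0889.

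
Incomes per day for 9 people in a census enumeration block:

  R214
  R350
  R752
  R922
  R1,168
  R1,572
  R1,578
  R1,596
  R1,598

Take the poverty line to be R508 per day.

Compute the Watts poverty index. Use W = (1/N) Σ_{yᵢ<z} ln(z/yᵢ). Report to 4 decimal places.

Poor units: R214, R350 (q = 2 of N = 9).
Log shortfalls: ln(508/214) = 0.8645; ln(508/350) = 0.3725.
W = 1.237054 / 9 = 0.1375.

0.1375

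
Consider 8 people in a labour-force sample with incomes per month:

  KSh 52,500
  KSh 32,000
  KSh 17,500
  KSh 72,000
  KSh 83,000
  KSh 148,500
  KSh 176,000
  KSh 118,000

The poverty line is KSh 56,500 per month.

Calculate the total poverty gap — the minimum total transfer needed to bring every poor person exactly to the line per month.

KSh 67,500

Incomes under z: KSh 17,500, KSh 32,000, KSh 52,500 (q = 3 of N = 8).
Individual gaps: 56500−17500 = 39000; 56500−32000 = 24500; 56500−52500 = 4000.
Aggregate gap = KSh 67,500.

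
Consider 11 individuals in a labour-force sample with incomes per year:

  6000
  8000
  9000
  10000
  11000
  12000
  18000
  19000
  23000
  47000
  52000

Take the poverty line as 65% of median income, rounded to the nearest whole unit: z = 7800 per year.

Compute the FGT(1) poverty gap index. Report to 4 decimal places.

Below z: 6000 (q = 1 of N = 11).
Relative gaps: (7800−6000)/7800 = 0.2308.
Sum of shortfalls = 0.230769; P₁ averages over all N: 0.230769 / 11 = 0.0210.

0.0210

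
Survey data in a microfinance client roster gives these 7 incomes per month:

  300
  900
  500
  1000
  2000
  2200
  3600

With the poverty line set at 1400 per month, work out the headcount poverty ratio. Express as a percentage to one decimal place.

57.1%

4 of the 7 respondents have income below 1400.
H = 4/7 = 57.1%.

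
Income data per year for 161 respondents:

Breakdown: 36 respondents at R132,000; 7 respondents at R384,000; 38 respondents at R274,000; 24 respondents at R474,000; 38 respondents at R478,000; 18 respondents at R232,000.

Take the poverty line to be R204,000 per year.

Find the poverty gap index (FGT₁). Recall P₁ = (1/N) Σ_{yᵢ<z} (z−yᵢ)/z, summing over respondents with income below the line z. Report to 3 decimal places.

Below the line: 36×R132,000 (q = 36 of N = 161).
Normalized shortfalls: (204000−132000)/204000 = 0.3529 (×36).
Sum of shortfalls = 12.705882; P₁ averages over all N: 12.705882 / 161 = 0.079.

0.079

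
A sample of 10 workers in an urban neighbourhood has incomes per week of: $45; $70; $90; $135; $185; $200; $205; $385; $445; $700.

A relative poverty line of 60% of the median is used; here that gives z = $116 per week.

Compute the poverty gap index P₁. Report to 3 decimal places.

Poor units: $45, $70, $90 (q = 3 of N = 10).
Gap ratios (z−y)/z: (116−45)/116 = 0.6121; (116−70)/116 = 0.3966; (116−90)/116 = 0.2241.
Sum of shortfalls = 1.232759; P₁ averages over all N: 1.232759 / 10 = 0.123.

0.123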